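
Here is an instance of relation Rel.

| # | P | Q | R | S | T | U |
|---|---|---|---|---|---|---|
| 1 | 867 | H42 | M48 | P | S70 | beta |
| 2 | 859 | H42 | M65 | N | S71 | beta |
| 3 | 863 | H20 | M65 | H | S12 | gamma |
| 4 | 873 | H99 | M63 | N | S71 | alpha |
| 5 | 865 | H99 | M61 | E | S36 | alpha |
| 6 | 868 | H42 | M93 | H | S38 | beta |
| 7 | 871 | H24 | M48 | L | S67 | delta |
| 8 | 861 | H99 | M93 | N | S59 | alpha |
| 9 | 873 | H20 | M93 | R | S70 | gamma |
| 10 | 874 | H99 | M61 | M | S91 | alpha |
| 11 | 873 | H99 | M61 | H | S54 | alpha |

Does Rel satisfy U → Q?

U=beta: rows 1, 2, 6 → Q = H42, H42, H42 ✓
U=gamma: rows 3, 9 → Q = H20, H20 ✓
U=alpha: rows 4, 5, 8, 10, 11 → Q = H99, H99, H99, H99, H99 ✓
U=delta: row 7 → Q = H24 ✓
Every U value is associated with a single Q value, so U → Q holds.

Yes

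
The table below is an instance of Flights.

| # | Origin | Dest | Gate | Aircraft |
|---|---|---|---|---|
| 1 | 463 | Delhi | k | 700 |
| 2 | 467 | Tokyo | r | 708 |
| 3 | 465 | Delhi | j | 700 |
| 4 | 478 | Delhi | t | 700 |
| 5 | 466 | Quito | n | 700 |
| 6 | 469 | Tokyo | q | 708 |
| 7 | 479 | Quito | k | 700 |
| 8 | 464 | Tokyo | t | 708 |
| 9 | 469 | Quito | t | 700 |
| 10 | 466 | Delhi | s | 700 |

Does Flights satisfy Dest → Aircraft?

Dest=Delhi: rows 1, 3, 4, 10 → Aircraft = 700, 700, 700, 700 ✓
Dest=Tokyo: rows 2, 6, 8 → Aircraft = 708, 708, 708 ✓
Dest=Quito: rows 5, 7, 9 → Aircraft = 700, 700, 700 ✓
Every Dest value is associated with a single Aircraft value, so Dest → Aircraft holds.

Yes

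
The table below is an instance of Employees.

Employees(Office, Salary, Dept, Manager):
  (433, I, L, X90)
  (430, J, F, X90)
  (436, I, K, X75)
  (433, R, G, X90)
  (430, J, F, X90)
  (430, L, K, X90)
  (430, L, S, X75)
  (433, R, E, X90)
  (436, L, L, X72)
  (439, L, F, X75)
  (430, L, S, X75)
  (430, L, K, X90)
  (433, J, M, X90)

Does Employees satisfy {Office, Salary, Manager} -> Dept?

No

(Office=433, Salary=I, Manager=X90): 1 row → Dept = L ✓
(Office=430, Salary=J, Manager=X90): 2 rows → Dept = F, F ✓
(Office=436, Salary=I, Manager=X75): 1 row → Dept = K ✓
(Office=433, Salary=R, Manager=X90): 2 rows → Dept takes values {G, E} — violation
(Office=430, Salary=L, Manager=X90): 2 rows → Dept = K, K ✓
(Office=430, Salary=L, Manager=X75): 2 rows → Dept = S, S ✓
(Office=436, Salary=L, Manager=X72): 1 row → Dept = L ✓
(Office=439, Salary=L, Manager=X75): 1 row → Dept = F ✓
(Office=433, Salary=J, Manager=X90): 1 row → Dept = M ✓
Two rows agree on {Office, Salary, Manager} but differ on Dept, so {Office, Salary, Manager} -> Dept does not hold.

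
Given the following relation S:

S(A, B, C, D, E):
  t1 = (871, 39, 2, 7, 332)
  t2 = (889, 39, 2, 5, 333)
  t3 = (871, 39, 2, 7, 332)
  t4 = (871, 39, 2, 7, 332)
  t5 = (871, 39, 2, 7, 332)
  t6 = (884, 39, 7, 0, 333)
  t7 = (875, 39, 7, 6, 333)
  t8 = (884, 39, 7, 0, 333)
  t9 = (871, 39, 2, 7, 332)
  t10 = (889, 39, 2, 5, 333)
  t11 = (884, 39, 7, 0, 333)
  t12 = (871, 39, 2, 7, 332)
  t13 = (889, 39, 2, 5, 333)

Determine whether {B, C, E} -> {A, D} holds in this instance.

(B=39, C=2, E=332): rows 1, 3, 4, 5, 9, 12 → {A,D} = (871, 7), (871, 7), (871, 7), (871, 7), (871, 7), (871, 7) ✓
(B=39, C=2, E=333): rows 2, 10, 13 → {A,D} = (889, 5), (889, 5), (889, 5) ✓
(B=39, C=7, E=333): rows 6, 7, 8, 11 → {A,D} takes values {(884, 0), (875, 6)} — violation
Two rows agree on {B, C, E} but differ on {A, D}, so {B, C, E} -> {A, D} does not hold.

No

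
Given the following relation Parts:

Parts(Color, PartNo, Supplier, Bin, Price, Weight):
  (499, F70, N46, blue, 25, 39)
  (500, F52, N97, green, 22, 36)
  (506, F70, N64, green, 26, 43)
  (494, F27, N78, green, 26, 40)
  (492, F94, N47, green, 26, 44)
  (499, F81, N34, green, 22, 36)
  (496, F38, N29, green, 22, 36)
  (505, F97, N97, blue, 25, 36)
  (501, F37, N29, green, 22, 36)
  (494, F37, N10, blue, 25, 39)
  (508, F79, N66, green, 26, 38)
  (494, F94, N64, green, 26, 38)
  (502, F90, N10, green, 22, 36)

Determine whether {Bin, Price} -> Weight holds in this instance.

No

(Bin=blue, Price=25): 3 rows → Weight takes values {39, 36} — violation
(Bin=green, Price=22): 5 rows → Weight = 36, 36, 36, 36, 36 ✓
(Bin=green, Price=26): 5 rows → Weight takes values {43, 40, 44, 38} — violation
Two rows agree on {Bin, Price} but differ on Weight, so {Bin, Price} -> Weight does not hold.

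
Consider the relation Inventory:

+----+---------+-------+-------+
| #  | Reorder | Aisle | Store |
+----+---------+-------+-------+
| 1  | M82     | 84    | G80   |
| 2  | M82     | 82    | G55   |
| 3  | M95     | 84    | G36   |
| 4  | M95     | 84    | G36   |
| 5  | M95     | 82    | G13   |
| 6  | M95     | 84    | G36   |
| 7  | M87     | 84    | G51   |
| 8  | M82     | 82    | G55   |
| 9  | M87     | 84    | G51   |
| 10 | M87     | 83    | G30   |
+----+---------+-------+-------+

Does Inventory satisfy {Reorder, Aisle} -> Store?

Yes

(Reorder=M82, Aisle=84): row 1 → Store = G80 ✓
(Reorder=M82, Aisle=82): rows 2, 8 → Store = G55, G55 ✓
(Reorder=M95, Aisle=84): rows 3, 4, 6 → Store = G36, G36, G36 ✓
(Reorder=M95, Aisle=82): row 5 → Store = G13 ✓
(Reorder=M87, Aisle=84): rows 7, 9 → Store = G51, G51 ✓
(Reorder=M87, Aisle=83): row 10 → Store = G30 ✓
Every {Reorder, Aisle} value is associated with a single Store value, so {Reorder, Aisle} -> Store holds.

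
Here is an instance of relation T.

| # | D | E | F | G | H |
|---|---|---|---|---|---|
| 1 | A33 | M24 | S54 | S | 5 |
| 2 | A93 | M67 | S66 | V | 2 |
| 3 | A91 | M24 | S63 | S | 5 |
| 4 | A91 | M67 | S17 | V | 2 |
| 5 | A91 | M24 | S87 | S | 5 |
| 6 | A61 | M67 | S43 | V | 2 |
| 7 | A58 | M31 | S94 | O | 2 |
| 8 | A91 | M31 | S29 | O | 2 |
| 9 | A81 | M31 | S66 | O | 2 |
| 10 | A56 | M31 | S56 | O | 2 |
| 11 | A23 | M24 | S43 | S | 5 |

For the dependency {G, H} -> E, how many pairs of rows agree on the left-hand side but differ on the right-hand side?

0

(G=S, H=5): all 4 rows agree on E — 0 pairs.
(G=V, H=2): all 3 rows agree on E — 0 pairs.
(G=O, H=2): all 4 rows agree on E — 0 pairs.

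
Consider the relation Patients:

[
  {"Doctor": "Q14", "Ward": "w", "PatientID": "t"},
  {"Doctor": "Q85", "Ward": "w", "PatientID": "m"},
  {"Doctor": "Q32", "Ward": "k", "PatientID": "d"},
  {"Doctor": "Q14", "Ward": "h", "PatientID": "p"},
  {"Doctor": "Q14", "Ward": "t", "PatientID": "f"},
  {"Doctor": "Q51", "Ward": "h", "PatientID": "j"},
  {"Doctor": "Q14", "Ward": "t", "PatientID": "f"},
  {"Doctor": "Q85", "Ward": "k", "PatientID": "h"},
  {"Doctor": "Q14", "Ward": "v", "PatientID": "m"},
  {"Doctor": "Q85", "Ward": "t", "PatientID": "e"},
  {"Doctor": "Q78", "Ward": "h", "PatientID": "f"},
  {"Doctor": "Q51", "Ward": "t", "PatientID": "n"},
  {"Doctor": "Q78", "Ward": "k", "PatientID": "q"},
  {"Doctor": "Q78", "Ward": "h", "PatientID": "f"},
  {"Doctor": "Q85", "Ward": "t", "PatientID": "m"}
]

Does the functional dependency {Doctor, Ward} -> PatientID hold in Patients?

(Doctor=Q14, Ward=w): 1 row → PatientID = t ✓
(Doctor=Q85, Ward=w): 1 row → PatientID = m ✓
(Doctor=Q32, Ward=k): 1 row → PatientID = d ✓
(Doctor=Q14, Ward=h): 1 row → PatientID = p ✓
(Doctor=Q14, Ward=t): 2 rows → PatientID = f, f ✓
(Doctor=Q51, Ward=h): 1 row → PatientID = j ✓
(Doctor=Q85, Ward=k): 1 row → PatientID = h ✓
(Doctor=Q14, Ward=v): 1 row → PatientID = m ✓
(Doctor=Q85, Ward=t): 2 rows → PatientID takes values {e, m} — violation
(Doctor=Q78, Ward=h): 2 rows → PatientID = f, f ✓
(Doctor=Q51, Ward=t): 1 row → PatientID = n ✓
(Doctor=Q78, Ward=k): 1 row → PatientID = q ✓
Two rows agree on {Doctor, Ward} but differ on PatientID, so {Doctor, Ward} -> PatientID does not hold.

No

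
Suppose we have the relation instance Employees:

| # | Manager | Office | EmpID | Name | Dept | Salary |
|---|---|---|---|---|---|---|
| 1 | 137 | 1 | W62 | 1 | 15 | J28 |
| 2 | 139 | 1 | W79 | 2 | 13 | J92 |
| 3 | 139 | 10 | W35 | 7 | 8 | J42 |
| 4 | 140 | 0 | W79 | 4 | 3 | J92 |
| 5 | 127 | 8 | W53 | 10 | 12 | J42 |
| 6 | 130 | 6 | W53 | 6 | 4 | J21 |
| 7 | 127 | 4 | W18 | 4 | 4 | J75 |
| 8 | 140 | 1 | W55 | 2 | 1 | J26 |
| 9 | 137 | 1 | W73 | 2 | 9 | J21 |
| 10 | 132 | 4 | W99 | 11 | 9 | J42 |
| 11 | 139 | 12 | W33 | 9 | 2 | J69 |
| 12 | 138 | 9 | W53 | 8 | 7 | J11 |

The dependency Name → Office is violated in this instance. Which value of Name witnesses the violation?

Name=1: row 1 → Office = 1 ✓
Name=2: rows 2, 8, 9 → Office = 1, 1, 1 ✓
Name=7: row 3 → Office = 10 ✓
Name=4: rows 4, 7 → Office takes values {0, 4} — violation
Name=10: row 5 → Office = 8 ✓
Name=6: row 6 → Office = 6 ✓
Name=11: row 10 → Office = 4 ✓
Name=9: row 11 → Office = 12 ✓
Name=8: row 12 → Office = 9 ✓
The only Name value with inconsistent Office is Name=4.

4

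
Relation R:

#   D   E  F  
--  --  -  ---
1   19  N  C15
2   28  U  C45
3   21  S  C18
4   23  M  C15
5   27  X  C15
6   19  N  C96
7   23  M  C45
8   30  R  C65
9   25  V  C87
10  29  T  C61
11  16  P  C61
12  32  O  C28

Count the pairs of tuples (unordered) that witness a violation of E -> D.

E=N: all 2 rows agree on D — 0 pairs.
E=M: all 2 rows agree on D — 0 pairs.

0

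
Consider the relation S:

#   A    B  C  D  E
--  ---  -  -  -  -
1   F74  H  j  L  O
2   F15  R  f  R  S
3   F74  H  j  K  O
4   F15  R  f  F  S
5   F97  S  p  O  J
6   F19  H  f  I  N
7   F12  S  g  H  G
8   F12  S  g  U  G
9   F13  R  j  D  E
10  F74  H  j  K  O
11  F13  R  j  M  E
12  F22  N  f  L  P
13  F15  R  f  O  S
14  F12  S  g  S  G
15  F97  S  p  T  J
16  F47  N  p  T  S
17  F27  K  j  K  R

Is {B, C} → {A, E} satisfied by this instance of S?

(B=H, C=j): rows 1, 3, 10 → {A,E} = (F74, O), (F74, O), (F74, O) ✓
(B=R, C=f): rows 2, 4, 13 → {A,E} = (F15, S), (F15, S), (F15, S) ✓
(B=S, C=p): rows 5, 15 → {A,E} = (F97, J), (F97, J) ✓
(B=H, C=f): row 6 → {A,E} = (F19, N) ✓
(B=S, C=g): rows 7, 8, 14 → {A,E} = (F12, G), (F12, G), (F12, G) ✓
(B=R, C=j): rows 9, 11 → {A,E} = (F13, E), (F13, E) ✓
(B=N, C=f): row 12 → {A,E} = (F22, P) ✓
(B=N, C=p): row 16 → {A,E} = (F47, S) ✓
(B=K, C=j): row 17 → {A,E} = (F27, R) ✓
Every {B, C} value is associated with a single {A, E} value, so {B, C} → {A, E} holds.

Yes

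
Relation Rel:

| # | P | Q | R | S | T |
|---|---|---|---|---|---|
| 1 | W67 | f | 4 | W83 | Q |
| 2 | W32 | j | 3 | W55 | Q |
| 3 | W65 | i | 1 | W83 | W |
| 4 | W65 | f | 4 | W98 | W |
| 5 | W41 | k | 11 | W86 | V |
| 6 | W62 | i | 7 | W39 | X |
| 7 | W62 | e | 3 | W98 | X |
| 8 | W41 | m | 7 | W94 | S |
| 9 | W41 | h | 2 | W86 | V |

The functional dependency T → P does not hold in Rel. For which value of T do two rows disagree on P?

T=Q: rows 1, 2 → P takes values {W67, W32} — violation
T=W: rows 3, 4 → P = W65, W65 ✓
T=V: rows 5, 9 → P = W41, W41 ✓
T=X: rows 6, 7 → P = W62, W62 ✓
T=S: row 8 → P = W41 ✓
The only T value with inconsistent P is T=Q.

Q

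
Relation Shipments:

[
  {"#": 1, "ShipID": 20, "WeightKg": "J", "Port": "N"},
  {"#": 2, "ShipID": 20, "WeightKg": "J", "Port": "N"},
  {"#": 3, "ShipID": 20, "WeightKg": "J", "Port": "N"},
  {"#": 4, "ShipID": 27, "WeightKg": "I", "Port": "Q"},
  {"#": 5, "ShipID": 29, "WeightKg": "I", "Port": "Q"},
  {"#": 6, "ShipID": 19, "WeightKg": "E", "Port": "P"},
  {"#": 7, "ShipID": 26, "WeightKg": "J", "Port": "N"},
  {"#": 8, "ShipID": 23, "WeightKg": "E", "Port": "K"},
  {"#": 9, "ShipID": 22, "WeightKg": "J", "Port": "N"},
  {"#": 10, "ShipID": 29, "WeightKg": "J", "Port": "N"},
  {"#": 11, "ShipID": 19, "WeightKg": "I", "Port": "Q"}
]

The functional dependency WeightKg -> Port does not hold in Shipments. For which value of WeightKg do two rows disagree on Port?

E

WeightKg=J: rows 1, 2, 3, 7, 9, 10 → Port = N, N, N, N, N, N ✓
WeightKg=I: rows 4, 5, 11 → Port = Q, Q, Q ✓
WeightKg=E: rows 6, 8 → Port takes values {P, K} — violation
The only WeightKg value with inconsistent Port is WeightKg=E.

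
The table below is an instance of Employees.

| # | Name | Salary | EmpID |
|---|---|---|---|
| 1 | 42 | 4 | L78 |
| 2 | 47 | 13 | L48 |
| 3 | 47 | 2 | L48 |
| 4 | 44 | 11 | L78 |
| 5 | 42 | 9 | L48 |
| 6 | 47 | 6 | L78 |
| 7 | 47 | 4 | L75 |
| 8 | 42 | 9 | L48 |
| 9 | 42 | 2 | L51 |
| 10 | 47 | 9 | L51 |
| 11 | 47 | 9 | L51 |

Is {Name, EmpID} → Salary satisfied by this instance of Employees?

No

(Name=42, EmpID=L78): row 1 → Salary = 4 ✓
(Name=47, EmpID=L48): rows 2, 3 → Salary takes values {13, 2} — violation
(Name=44, EmpID=L78): row 4 → Salary = 11 ✓
(Name=42, EmpID=L48): rows 5, 8 → Salary = 9, 9 ✓
(Name=47, EmpID=L78): row 6 → Salary = 6 ✓
(Name=47, EmpID=L75): row 7 → Salary = 4 ✓
(Name=42, EmpID=L51): row 9 → Salary = 2 ✓
(Name=47, EmpID=L51): rows 10, 11 → Salary = 9, 9 ✓
Two rows agree on {Name, EmpID} but differ on Salary, so {Name, EmpID} → Salary does not hold.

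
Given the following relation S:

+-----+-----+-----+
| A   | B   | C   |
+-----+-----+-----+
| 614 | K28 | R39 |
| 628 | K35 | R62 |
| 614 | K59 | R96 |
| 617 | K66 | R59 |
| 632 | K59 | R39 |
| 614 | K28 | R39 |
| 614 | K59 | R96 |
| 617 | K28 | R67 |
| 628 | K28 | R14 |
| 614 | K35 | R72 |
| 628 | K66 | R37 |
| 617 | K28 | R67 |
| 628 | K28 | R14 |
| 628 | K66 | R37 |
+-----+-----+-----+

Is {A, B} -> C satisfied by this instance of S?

Yes

(A=614, B=K28): 2 rows → C = R39, R39 ✓
(A=628, B=K35): 1 row → C = R62 ✓
(A=614, B=K59): 2 rows → C = R96, R96 ✓
(A=617, B=K66): 1 row → C = R59 ✓
(A=632, B=K59): 1 row → C = R39 ✓
(A=617, B=K28): 2 rows → C = R67, R67 ✓
(A=628, B=K28): 2 rows → C = R14, R14 ✓
(A=614, B=K35): 1 row → C = R72 ✓
(A=628, B=K66): 2 rows → C = R37, R37 ✓
Every {A, B} value is associated with a single C value, so {A, B} -> C holds.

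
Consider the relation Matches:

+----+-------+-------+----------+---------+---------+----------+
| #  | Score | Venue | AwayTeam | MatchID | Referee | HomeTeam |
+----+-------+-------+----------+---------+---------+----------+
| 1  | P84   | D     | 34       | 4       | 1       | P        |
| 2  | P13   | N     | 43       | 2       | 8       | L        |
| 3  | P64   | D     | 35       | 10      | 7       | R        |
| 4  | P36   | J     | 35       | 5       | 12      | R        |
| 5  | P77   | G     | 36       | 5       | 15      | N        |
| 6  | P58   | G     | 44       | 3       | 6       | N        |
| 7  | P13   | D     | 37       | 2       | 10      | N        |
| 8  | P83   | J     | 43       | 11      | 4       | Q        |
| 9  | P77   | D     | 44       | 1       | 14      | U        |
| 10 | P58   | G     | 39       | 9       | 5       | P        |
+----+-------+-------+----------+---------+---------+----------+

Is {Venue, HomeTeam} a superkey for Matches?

Rows 5 and 6 have the same {Venue, HomeTeam} value (Venue=G, HomeTeam=N) but are distinct tuples, so {Venue, HomeTeam} does not determine every attribute — not a superkey.

No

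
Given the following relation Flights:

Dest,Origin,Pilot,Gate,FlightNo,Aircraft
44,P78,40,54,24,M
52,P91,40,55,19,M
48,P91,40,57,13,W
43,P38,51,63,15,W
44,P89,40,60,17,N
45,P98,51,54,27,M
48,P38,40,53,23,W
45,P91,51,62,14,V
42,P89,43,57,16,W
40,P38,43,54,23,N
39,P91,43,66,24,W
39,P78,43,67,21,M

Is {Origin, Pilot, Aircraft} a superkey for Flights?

Yes

All 12 rows have distinct {Origin, Pilot, Aircraft} values, so {Origin, Pilot, Aircraft} → (all attributes) holds and {Origin, Pilot, Aircraft} is a superkey.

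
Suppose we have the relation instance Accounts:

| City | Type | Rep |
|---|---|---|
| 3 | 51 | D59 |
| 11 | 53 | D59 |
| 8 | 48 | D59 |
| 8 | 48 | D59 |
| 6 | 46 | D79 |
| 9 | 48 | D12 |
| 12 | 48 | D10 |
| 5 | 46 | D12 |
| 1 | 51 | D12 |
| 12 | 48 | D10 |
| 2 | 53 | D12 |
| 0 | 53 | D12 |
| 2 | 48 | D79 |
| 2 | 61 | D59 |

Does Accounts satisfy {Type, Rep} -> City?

No

(Type=51, Rep=D59): 1 row → City = 3 ✓
(Type=53, Rep=D59): 1 row → City = 11 ✓
(Type=48, Rep=D59): 2 rows → City = 8, 8 ✓
(Type=46, Rep=D79): 1 row → City = 6 ✓
(Type=48, Rep=D12): 1 row → City = 9 ✓
(Type=48, Rep=D10): 2 rows → City = 12, 12 ✓
(Type=46, Rep=D12): 1 row → City = 5 ✓
(Type=51, Rep=D12): 1 row → City = 1 ✓
(Type=53, Rep=D12): 2 rows → City takes values {2, 0} — violation
(Type=48, Rep=D79): 1 row → City = 2 ✓
(Type=61, Rep=D59): 1 row → City = 2 ✓
Two rows agree on {Type, Rep} but differ on City, so {Type, Rep} -> City does not hold.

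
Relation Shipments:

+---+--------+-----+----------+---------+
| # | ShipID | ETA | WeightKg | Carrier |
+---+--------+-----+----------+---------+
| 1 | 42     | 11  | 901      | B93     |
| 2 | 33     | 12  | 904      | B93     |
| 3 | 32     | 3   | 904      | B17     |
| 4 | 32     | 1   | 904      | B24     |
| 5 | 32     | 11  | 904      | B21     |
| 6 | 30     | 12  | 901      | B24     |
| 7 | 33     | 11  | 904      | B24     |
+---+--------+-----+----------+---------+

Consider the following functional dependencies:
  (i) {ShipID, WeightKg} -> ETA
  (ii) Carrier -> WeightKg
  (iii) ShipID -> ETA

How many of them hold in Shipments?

(i) {ShipID, WeightKg} -> ETA: (ShipID=33, WeightKg=904): rows 2, 7 → ETA takes values {12, 11} — violation; (ShipID=32, WeightKg=904): rows 3, 4, 5 → ETA takes values {3, 1, 11} — violation — fails.
(ii) Carrier -> WeightKg: Carrier=B93: rows 1, 2 → WeightKg takes values {901, 904} — violation; Carrier=B24: rows 4, 6, 7 → WeightKg takes values {904, 901} — violation — fails.
(iii) ShipID -> ETA: ShipID=33: rows 2, 7 → ETA takes values {12, 11} — violation; ShipID=32: rows 3, 4, 5 → ETA takes values {3, 1, 11} — violation — fails.
None of the 3 dependencies hold.

0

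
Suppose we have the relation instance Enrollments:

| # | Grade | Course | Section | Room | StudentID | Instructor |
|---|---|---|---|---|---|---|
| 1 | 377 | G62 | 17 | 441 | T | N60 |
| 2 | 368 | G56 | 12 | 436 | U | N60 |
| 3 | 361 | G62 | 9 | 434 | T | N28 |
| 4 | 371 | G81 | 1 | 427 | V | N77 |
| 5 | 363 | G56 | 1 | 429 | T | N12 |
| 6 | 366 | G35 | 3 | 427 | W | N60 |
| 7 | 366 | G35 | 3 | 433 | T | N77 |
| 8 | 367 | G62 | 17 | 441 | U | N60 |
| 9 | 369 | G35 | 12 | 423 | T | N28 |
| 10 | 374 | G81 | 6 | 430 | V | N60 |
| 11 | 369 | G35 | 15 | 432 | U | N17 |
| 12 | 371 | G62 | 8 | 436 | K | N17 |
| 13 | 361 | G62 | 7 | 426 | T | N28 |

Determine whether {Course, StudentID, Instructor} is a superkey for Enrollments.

No

Rows 3 and 13 have the same {Course, StudentID, Instructor} value (Course=G62, StudentID=T, Instructor=N28) but are distinct tuples, so {Course, StudentID, Instructor} does not determine every attribute — not a superkey.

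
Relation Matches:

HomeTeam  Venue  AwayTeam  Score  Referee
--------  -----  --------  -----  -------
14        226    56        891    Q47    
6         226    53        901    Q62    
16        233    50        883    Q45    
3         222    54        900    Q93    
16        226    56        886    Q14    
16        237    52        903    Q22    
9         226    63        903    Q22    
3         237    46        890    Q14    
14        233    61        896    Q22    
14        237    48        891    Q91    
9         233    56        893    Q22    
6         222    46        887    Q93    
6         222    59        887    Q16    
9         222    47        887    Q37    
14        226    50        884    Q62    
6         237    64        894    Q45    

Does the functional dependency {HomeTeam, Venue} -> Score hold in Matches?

No

(HomeTeam=14, Venue=226): 2 rows → Score takes values {891, 884} — violation
(HomeTeam=6, Venue=226): 1 row → Score = 901 ✓
(HomeTeam=16, Venue=233): 1 row → Score = 883 ✓
(HomeTeam=3, Venue=222): 1 row → Score = 900 ✓
(HomeTeam=16, Venue=226): 1 row → Score = 886 ✓
(HomeTeam=16, Venue=237): 1 row → Score = 903 ✓
(HomeTeam=9, Venue=226): 1 row → Score = 903 ✓
(HomeTeam=3, Venue=237): 1 row → Score = 890 ✓
(HomeTeam=14, Venue=233): 1 row → Score = 896 ✓
(HomeTeam=14, Venue=237): 1 row → Score = 891 ✓
(HomeTeam=9, Venue=233): 1 row → Score = 893 ✓
(HomeTeam=6, Venue=222): 2 rows → Score = 887, 887 ✓
(HomeTeam=9, Venue=222): 1 row → Score = 887 ✓
(HomeTeam=6, Venue=237): 1 row → Score = 894 ✓
Two rows agree on {HomeTeam, Venue} but differ on Score, so {HomeTeam, Venue} -> Score does not hold.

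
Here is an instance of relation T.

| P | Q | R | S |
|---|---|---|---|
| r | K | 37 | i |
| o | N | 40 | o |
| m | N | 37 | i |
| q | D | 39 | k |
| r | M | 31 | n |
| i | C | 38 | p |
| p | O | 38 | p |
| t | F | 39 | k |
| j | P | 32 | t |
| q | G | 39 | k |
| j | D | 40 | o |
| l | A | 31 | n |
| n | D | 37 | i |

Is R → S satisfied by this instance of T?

Yes

R=37: 3 rows → S = i, i, i ✓
R=40: 2 rows → S = o, o ✓
R=39: 3 rows → S = k, k, k ✓
R=31: 2 rows → S = n, n ✓
R=38: 2 rows → S = p, p ✓
R=32: 1 row → S = t ✓
Every R value is associated with a single S value, so R → S holds.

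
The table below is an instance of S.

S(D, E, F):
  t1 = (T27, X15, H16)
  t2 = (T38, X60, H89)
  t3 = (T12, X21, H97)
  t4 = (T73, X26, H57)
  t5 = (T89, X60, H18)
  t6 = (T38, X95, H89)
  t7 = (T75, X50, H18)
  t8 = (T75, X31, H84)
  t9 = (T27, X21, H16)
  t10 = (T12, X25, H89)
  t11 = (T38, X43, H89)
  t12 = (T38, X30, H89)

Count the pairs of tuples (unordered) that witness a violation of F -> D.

F=H16: all 2 rows agree on D — 0 pairs.
F=H89: violating pairs (2,10), (6,10), (10,11), (10,12) — 4 pairs.
F=H18: violating pairs (5,7) — 1 pair.

5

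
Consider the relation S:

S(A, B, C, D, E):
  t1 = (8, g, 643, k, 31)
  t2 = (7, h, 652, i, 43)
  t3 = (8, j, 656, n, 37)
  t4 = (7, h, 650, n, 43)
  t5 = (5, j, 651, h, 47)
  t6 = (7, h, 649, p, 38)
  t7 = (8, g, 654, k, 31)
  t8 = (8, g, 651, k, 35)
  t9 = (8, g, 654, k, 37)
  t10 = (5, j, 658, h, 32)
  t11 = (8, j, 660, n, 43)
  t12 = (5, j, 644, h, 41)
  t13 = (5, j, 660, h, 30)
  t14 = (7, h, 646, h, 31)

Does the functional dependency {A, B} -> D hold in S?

(A=8, B=g): rows 1, 7, 8, 9 → D = k, k, k, k ✓
(A=7, B=h): rows 2, 4, 6, 14 → D takes values {i, n, p, h} — violation
(A=8, B=j): rows 3, 11 → D = n, n ✓
(A=5, B=j): rows 5, 10, 12, 13 → D = h, h, h, h ✓
Two rows agree on {A, B} but differ on D, so {A, B} -> D does not hold.

No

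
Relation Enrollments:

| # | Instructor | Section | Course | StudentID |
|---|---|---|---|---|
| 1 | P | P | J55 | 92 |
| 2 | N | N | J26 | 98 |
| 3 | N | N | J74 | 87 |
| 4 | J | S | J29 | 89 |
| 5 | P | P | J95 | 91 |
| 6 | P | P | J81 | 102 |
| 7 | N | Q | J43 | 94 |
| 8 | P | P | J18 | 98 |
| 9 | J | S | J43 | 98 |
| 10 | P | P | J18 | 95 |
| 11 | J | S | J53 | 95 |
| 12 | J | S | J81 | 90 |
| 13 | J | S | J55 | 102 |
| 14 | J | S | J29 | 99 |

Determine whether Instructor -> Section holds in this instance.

Instructor=P: rows 1, 5, 6, 8, 10 → Section = P, P, P, P, P ✓
Instructor=N: rows 2, 3, 7 → Section takes values {N, Q} — violation
Instructor=J: rows 4, 9, 11, 12, 13, 14 → Section = S, S, S, S, S, S ✓
Two rows agree on Instructor but differ on Section, so Instructor -> Section does not hold.

No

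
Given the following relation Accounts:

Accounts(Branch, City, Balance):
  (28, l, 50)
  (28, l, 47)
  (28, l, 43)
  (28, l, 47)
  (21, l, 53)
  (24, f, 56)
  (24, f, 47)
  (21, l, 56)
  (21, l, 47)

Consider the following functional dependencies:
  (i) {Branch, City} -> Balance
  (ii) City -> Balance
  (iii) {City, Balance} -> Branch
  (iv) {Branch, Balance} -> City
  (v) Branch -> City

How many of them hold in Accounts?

(i) {Branch, City} -> Balance: (Branch=28, City=l): 4 rows → Balance takes values {50, 47, 43} — violation; (Branch=21, City=l): 3 rows → Balance takes values {53, 56, 47} — violation; (Branch=24, City=f): 2 rows → Balance takes values {56, 47} — violation — fails.
(ii) City -> Balance: City=l: 7 rows → Balance takes values {50, 47, 43, 53, 56} — violation; City=f: 2 rows → Balance takes values {56, 47} — violation — fails.
(iii) {City, Balance} -> Branch: (City=l, Balance=47): 3 rows → Branch takes values {28, 21} — violation — fails.
(iv) {Branch, Balance} -> City: every LHS value maps to a single RHS value — holds.
(v) Branch -> City: every LHS value maps to a single RHS value — holds.
2 of the 5 dependencies hold.

2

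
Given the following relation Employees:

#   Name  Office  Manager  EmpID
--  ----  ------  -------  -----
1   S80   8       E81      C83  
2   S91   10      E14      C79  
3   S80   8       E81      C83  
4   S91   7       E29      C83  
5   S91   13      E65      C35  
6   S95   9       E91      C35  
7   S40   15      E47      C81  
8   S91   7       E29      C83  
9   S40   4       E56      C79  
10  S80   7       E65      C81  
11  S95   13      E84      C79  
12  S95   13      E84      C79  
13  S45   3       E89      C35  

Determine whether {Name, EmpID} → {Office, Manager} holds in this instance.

Yes

(Name=S80, EmpID=C83): rows 1, 3 → {Office,Manager} = (8, E81), (8, E81) ✓
(Name=S91, EmpID=C79): row 2 → {Office,Manager} = (10, E14) ✓
(Name=S91, EmpID=C83): rows 4, 8 → {Office,Manager} = (7, E29), (7, E29) ✓
(Name=S91, EmpID=C35): row 5 → {Office,Manager} = (13, E65) ✓
(Name=S95, EmpID=C35): row 6 → {Office,Manager} = (9, E91) ✓
(Name=S40, EmpID=C81): row 7 → {Office,Manager} = (15, E47) ✓
(Name=S40, EmpID=C79): row 9 → {Office,Manager} = (4, E56) ✓
(Name=S80, EmpID=C81): row 10 → {Office,Manager} = (7, E65) ✓
(Name=S95, EmpID=C79): rows 11, 12 → {Office,Manager} = (13, E84), (13, E84) ✓
(Name=S45, EmpID=C35): row 13 → {Office,Manager} = (3, E89) ✓
Every {Name, EmpID} value is associated with a single {Office, Manager} value, so {Name, EmpID} → {Office, Manager} holds.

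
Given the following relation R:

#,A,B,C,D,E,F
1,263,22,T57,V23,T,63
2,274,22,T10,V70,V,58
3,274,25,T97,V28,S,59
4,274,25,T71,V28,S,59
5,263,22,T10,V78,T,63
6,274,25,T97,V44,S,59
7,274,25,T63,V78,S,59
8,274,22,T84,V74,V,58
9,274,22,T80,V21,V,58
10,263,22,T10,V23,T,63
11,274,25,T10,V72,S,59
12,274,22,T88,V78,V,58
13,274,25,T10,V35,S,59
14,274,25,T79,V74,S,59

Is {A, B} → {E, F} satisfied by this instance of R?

(A=263, B=22): rows 1, 5, 10 → {E,F} = (T, 63), (T, 63), (T, 63) ✓
(A=274, B=22): rows 2, 8, 9, 12 → {E,F} = (V, 58), (V, 58), (V, 58), (V, 58) ✓
(A=274, B=25): rows 3, 4, 6, 7, 11, 13, 14 → {E,F} = (S, 59), (S, 59), (S, 59), (S, 59), (S, 59), (S, 59), (S, 59) ✓
Every {A, B} value is associated with a single {E, F} value, so {A, B} → {E, F} holds.

Yes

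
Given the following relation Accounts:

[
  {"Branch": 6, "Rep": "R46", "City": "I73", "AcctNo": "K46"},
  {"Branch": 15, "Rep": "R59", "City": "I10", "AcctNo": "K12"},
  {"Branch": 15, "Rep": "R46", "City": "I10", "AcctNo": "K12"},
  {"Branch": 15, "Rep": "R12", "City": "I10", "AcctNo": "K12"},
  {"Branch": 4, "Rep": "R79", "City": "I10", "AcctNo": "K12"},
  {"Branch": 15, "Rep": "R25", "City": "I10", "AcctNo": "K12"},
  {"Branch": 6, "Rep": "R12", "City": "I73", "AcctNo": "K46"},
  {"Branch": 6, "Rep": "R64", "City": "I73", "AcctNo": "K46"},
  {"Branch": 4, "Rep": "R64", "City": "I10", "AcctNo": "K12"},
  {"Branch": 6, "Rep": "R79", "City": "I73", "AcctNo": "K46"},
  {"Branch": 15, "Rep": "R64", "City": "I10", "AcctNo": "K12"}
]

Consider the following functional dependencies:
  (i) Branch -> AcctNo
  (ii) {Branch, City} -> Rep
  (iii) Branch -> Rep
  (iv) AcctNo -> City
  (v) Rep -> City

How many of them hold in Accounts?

(i) Branch -> AcctNo: every LHS value maps to a single RHS value — holds.
(ii) {Branch, City} -> Rep: (Branch=6, City=I73): 4 rows → Rep takes values {R46, R12, R64, R79} — violation; (Branch=15, City=I10): 5 rows → Rep takes values {R59, R46, R12, R25, R64} — violation; (Branch=4, City=I10): 2 rows → Rep takes values {R79, R64} — violation — fails.
(iii) Branch -> Rep: Branch=6: 4 rows → Rep takes values {R46, R12, R64, R79} — violation; Branch=15: 5 rows → Rep takes values {R59, R46, R12, R25, R64} — violation; Branch=4: 2 rows → Rep takes values {R79, R64} — violation — fails.
(iv) AcctNo -> City: every LHS value maps to a single RHS value — holds.
(v) Rep -> City: Rep=R46: 2 rows → City takes values {I73, I10} — violation; Rep=R12: 2 rows → City takes values {I10, I73} — violation; Rep=R79: 2 rows → City takes values {I10, I73} — violation; Rep=R64: 3 rows → City takes values {I73, I10} — violation — fails.
2 of the 5 dependencies hold.

2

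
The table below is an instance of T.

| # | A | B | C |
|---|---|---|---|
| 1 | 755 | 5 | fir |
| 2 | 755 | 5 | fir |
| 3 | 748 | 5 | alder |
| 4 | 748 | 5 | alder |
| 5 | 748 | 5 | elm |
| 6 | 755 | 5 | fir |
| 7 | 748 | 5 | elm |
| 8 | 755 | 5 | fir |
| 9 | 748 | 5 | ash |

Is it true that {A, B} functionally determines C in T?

No

(A=755, B=5): rows 1, 2, 6, 8 → C = fir, fir, fir, fir ✓
(A=748, B=5): rows 3, 4, 5, 7, 9 → C takes values {alder, elm, ash} — violation
Two rows agree on {A, B} but differ on C, so {A, B} → C does not hold.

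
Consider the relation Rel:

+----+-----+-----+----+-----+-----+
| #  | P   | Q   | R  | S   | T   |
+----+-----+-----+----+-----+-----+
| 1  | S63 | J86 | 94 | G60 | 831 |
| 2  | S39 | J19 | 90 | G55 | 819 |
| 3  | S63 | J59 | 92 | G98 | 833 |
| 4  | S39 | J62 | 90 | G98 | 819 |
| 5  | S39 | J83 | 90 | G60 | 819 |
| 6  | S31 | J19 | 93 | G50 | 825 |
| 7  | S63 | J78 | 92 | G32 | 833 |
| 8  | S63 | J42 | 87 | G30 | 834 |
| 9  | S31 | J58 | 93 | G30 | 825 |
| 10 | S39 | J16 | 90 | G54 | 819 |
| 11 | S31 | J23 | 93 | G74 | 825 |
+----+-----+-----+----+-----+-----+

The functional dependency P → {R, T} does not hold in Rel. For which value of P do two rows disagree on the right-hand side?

S63

P=S63: rows 1, 3, 7, 8 → {R,T} takes values {(94, 831), (92, 833), (87, 834)} — violation
P=S39: rows 2, 4, 5, 10 → {R,T} = (90, 819), (90, 819), (90, 819), (90, 819) ✓
P=S31: rows 6, 9, 11 → {R,T} = (93, 825), (93, 825), (93, 825) ✓
The only P value with inconsistent RHS is P=S63.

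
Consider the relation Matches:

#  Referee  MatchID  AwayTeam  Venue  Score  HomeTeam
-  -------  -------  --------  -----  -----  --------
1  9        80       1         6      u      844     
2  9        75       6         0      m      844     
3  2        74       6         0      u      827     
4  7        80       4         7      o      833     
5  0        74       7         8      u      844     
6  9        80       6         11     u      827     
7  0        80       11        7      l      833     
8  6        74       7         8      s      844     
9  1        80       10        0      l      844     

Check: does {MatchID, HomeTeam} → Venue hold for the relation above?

(MatchID=80, HomeTeam=844): rows 1, 9 → Venue takes values {6, 0} — violation
(MatchID=75, HomeTeam=844): row 2 → Venue = 0 ✓
(MatchID=74, HomeTeam=827): row 3 → Venue = 0 ✓
(MatchID=80, HomeTeam=833): rows 4, 7 → Venue = 7, 7 ✓
(MatchID=74, HomeTeam=844): rows 5, 8 → Venue = 8, 8 ✓
(MatchID=80, HomeTeam=827): row 6 → Venue = 11 ✓
Two rows agree on {MatchID, HomeTeam} but differ on Venue, so {MatchID, HomeTeam} → Venue does not hold.

No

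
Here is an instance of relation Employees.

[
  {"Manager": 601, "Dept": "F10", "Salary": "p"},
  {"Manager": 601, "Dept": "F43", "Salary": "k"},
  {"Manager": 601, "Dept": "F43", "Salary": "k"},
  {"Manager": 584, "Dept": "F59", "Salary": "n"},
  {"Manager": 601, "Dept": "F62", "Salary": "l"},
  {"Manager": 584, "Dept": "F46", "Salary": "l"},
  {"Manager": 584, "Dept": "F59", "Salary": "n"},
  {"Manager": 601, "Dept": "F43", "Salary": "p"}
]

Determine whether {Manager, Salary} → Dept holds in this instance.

(Manager=601, Salary=p): 2 rows → Dept takes values {F10, F43} — violation
(Manager=601, Salary=k): 2 rows → Dept = F43, F43 ✓
(Manager=584, Salary=n): 2 rows → Dept = F59, F59 ✓
(Manager=601, Salary=l): 1 row → Dept = F62 ✓
(Manager=584, Salary=l): 1 row → Dept = F46 ✓
Two rows agree on {Manager, Salary} but differ on Dept, so {Manager, Salary} → Dept does not hold.

No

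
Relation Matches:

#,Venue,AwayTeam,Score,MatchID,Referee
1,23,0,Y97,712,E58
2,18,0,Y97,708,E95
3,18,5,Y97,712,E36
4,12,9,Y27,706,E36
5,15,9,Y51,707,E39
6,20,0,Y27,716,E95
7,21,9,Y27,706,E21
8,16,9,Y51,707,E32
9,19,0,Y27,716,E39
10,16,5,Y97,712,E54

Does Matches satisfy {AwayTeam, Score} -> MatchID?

(AwayTeam=0, Score=Y97): rows 1, 2 → MatchID takes values {712, 708} — violation
(AwayTeam=5, Score=Y97): rows 3, 10 → MatchID = 712, 712 ✓
(AwayTeam=9, Score=Y27): rows 4, 7 → MatchID = 706, 706 ✓
(AwayTeam=9, Score=Y51): rows 5, 8 → MatchID = 707, 707 ✓
(AwayTeam=0, Score=Y27): rows 6, 9 → MatchID = 716, 716 ✓
Two rows agree on {AwayTeam, Score} but differ on MatchID, so {AwayTeam, Score} -> MatchID does not hold.

No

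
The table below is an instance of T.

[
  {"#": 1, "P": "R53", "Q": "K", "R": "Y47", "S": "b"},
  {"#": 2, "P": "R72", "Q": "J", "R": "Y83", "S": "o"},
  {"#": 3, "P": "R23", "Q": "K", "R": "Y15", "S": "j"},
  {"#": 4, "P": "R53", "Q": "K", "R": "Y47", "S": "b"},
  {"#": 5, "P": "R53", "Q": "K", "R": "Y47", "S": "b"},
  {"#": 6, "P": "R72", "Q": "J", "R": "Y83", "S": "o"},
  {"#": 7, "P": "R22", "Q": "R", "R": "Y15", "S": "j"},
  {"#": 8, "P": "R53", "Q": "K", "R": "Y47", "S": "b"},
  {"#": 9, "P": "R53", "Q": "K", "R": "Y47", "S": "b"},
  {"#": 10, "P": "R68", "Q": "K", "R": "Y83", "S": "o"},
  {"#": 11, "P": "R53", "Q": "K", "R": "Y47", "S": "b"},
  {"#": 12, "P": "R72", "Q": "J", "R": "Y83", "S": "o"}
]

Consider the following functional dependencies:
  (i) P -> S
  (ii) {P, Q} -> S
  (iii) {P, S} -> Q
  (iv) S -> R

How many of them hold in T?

4

(i) P -> S: every LHS value maps to a single RHS value — holds.
(ii) {P, Q} -> S: every LHS value maps to a single RHS value — holds.
(iii) {P, S} -> Q: every LHS value maps to a single RHS value — holds.
(iv) S -> R: every LHS value maps to a single RHS value — holds.
4 of the 4 dependencies hold.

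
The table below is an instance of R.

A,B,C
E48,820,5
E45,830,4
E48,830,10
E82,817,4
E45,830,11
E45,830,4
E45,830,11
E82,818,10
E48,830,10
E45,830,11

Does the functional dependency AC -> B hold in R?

Yes

(A=E48, C=5): 1 row → B = 820 ✓
(A=E45, C=4): 2 rows → B = 830, 830 ✓
(A=E48, C=10): 2 rows → B = 830, 830 ✓
(A=E82, C=4): 1 row → B = 817 ✓
(A=E45, C=11): 3 rows → B = 830, 830, 830 ✓
(A=E82, C=10): 1 row → B = 818 ✓
Every AC value is associated with a single B value, so AC -> B holds.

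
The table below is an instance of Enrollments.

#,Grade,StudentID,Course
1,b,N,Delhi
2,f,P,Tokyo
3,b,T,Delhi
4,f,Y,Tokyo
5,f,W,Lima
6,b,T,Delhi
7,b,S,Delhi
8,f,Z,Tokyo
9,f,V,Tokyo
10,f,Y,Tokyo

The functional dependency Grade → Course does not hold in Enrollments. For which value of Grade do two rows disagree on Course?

f

Grade=b: rows 1, 3, 6, 7 → Course = Delhi, Delhi, Delhi, Delhi ✓
Grade=f: rows 2, 4, 5, 8, 9, 10 → Course takes values {Tokyo, Lima} — violation
The only Grade value with inconsistent Course is Grade=f.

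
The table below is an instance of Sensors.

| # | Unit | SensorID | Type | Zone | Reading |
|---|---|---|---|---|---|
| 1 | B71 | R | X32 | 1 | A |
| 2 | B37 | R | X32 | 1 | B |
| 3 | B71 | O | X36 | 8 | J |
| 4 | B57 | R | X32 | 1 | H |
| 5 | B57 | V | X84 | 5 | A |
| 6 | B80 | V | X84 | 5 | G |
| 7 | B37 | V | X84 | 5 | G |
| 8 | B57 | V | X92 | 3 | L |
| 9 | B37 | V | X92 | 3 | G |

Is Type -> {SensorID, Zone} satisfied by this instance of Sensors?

Type=X32: rows 1, 2, 4 → {SensorID,Zone} = (R, 1), (R, 1), (R, 1) ✓
Type=X36: row 3 → {SensorID,Zone} = (O, 8) ✓
Type=X84: rows 5, 6, 7 → {SensorID,Zone} = (V, 5), (V, 5), (V, 5) ✓
Type=X92: rows 8, 9 → {SensorID,Zone} = (V, 3), (V, 3) ✓
Every Type value is associated with a single {SensorID, Zone} value, so Type -> {SensorID, Zone} holds.

Yes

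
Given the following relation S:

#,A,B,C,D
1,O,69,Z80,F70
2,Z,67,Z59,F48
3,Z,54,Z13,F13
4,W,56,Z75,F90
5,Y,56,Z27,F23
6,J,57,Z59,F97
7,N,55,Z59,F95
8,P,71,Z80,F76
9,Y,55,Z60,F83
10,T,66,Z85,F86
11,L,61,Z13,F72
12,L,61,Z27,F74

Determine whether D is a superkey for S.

All 12 rows have distinct D values, so D → (all attributes) holds and D is a superkey.

Yes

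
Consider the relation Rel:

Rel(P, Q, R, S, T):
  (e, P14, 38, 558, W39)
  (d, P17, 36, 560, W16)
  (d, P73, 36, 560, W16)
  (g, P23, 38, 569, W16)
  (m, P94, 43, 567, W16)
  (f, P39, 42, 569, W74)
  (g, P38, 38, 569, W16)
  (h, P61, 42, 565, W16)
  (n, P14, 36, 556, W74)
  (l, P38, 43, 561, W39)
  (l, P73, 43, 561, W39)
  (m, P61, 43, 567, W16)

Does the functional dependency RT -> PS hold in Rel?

(R=38, T=W39): 1 row → {P,S} = (e, 558) ✓
(R=36, T=W16): 2 rows → {P,S} = (d, 560), (d, 560) ✓
(R=38, T=W16): 2 rows → {P,S} = (g, 569), (g, 569) ✓
(R=43, T=W16): 2 rows → {P,S} = (m, 567), (m, 567) ✓
(R=42, T=W74): 1 row → {P,S} = (f, 569) ✓
(R=42, T=W16): 1 row → {P,S} = (h, 565) ✓
(R=36, T=W74): 1 row → {P,S} = (n, 556) ✓
(R=43, T=W39): 2 rows → {P,S} = (l, 561), (l, 561) ✓
Every RT value is associated with a single PS value, so RT -> PS holds.

Yes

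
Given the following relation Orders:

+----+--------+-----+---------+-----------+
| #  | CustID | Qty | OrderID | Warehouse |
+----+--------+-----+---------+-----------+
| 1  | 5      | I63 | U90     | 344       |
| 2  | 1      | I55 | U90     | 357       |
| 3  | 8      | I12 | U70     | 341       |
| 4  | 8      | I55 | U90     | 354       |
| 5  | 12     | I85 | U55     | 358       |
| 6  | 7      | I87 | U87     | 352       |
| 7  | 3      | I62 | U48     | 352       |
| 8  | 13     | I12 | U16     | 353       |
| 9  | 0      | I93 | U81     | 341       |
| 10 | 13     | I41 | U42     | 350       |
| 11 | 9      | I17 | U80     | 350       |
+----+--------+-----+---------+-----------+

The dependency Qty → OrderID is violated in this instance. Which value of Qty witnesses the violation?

I12

Qty=I63: row 1 → OrderID = U90 ✓
Qty=I55: rows 2, 4 → OrderID = U90, U90 ✓
Qty=I12: rows 3, 8 → OrderID takes values {U70, U16} — violation
Qty=I85: row 5 → OrderID = U55 ✓
Qty=I87: row 6 → OrderID = U87 ✓
Qty=I62: row 7 → OrderID = U48 ✓
Qty=I93: row 9 → OrderID = U81 ✓
Qty=I41: row 10 → OrderID = U42 ✓
Qty=I17: row 11 → OrderID = U80 ✓
The only Qty value with inconsistent OrderID is Qty=I12.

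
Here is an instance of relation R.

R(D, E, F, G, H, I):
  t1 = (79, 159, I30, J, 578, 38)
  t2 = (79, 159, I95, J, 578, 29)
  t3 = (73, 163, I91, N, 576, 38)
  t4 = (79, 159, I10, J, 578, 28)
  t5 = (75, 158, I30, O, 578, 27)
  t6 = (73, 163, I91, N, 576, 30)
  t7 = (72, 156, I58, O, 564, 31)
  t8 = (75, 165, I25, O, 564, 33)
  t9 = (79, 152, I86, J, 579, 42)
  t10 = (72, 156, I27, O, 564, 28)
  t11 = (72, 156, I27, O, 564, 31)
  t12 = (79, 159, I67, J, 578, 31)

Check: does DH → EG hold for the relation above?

(D=79, H=578): rows 1, 2, 4, 12 → {E,G} = (159, J), (159, J), (159, J), (159, J) ✓
(D=73, H=576): rows 3, 6 → {E,G} = (163, N), (163, N) ✓
(D=75, H=578): row 5 → {E,G} = (158, O) ✓
(D=72, H=564): rows 7, 10, 11 → {E,G} = (156, O), (156, O), (156, O) ✓
(D=75, H=564): row 8 → {E,G} = (165, O) ✓
(D=79, H=579): row 9 → {E,G} = (152, J) ✓
Every DH value is associated with a single EG value, so DH → EG holds.

Yes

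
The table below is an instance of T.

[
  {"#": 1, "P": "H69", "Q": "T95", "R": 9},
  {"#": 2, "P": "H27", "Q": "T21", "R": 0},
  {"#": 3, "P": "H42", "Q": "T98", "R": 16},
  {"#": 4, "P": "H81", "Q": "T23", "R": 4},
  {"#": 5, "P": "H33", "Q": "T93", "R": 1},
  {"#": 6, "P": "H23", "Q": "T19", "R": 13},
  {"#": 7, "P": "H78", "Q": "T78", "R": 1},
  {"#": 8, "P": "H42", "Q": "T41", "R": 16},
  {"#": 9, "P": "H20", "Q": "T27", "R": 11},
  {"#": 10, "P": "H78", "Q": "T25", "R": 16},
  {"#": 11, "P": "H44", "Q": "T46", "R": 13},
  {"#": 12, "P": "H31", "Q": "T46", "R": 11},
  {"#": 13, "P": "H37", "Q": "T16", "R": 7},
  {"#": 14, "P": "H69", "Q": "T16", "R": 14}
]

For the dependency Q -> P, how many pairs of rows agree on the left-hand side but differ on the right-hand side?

2

Q=T46: violating pairs (11,12) — 1 pair.
Q=T16: violating pairs (13,14) — 1 pair.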